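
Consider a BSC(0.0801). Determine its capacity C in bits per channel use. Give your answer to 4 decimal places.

Binary symmetric channel: C = 1 − h₂(ε) where h₂ is the binary entropy function.
h₂(0.0801) = −0.0801·log₂0.0801 − 0.9199·log₂0.9199 = 0.4025.
C = 1 − 0.4025 = 0.5975 bits per channel use.

0.5975 bits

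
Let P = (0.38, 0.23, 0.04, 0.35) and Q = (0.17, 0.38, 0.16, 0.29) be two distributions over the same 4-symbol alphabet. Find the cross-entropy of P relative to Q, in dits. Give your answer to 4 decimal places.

0.6091 dits

H(P,Q) = −Σ p·log₁₀ q.
  −0.38·log₁₀(0.17) = 0.29243
  −0.23·log₁₀(0.38) = 0.09665
  −0.04·log₁₀(0.16) = 0.03184
  −0.35·log₁₀(0.29) = 0.18816
H(P,Q) = 0.6091 dits.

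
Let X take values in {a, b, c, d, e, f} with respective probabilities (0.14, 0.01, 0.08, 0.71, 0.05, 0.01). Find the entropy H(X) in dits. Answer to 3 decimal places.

H(X) = −Σ p·log₁₀ p.
  −(0.14)·log₁₀(0.14) = 0.1195
  −(0.01)·log₁₀(0.01) = 0.0200
  −(0.08)·log₁₀(0.08) = 0.0878
  −(0.71)·log₁₀(0.71) = 0.1056
  −(0.05)·log₁₀(0.05) = 0.0651
  −(0.01)·log₁₀(0.01) = 0.0200
Sum: 0.1195 + 0.0200 + 0.0878 + 0.1056 + 0.0651 + 0.0200 = 0.418 dits.

0.418 dits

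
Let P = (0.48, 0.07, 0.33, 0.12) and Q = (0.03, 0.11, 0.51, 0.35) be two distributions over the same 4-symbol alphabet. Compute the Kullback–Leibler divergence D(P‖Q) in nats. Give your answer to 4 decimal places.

D(P‖Q) = Σ p·ln(p/q).
  0.48·ln(0.48/0.03) = 1.33084
  0.07·ln(0.07/0.11) = -0.03164
  0.33·ln(0.33/0.51) = -0.14365
  0.12·ln(0.12/0.35) = -0.12845
D(P‖Q) = 1.0271 nats.

1.0271 nats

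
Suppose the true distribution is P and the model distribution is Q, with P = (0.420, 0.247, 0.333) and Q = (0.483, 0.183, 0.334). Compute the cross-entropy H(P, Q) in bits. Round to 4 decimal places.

H(P,Q) = −Σ p·log₂ q.
  −0.420·log₂(0.483) = 0.44096
  −0.247·log₂(0.183) = 0.60517
  −0.333·log₂(0.334) = 0.52683
H(P,Q) = 1.5730 bits.

1.5730 bits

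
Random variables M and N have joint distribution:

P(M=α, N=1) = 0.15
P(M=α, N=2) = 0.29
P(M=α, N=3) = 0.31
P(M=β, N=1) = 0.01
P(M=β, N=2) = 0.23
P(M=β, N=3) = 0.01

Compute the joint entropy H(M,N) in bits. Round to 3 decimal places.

2.073 bits

H(M,N) = −Σ p(x,y)·log₂ p(x,y) over all 6 cells.
  cell (α,1): −0.15·log₂0.15 = 0.4105
  cell (α,2): −0.29·log₂0.29 = 0.5179
  cell (α,3): −0.31·log₂0.31 = 0.5238
  cell (β,1): −0.01·log₂0.01 = 0.0664
  cell (β,2): −0.23·log₂0.23 = 0.4877
  cell (β,3): −0.01·log₂0.01 = 0.0664
Sum = 2.073 bits.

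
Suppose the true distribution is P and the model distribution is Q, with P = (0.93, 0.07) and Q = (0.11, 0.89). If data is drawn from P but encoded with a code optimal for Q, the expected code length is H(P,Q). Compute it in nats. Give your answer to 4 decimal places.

H(P,Q) = −Σ p·ln q.
  −0.93·ln(0.11) = 2.05277
  −0.07·ln(0.89) = 0.00816
H(P,Q) = 2.0609 nats.

2.0609 nats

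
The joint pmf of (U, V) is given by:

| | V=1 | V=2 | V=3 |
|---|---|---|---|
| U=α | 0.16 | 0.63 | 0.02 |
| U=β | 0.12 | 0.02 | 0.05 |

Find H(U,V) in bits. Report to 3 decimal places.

H(U,V) = −Σ p(x,y)·log₂ p(x,y) over all 6 cells.
  cell (α,1): −0.16·log₂0.16 = 0.4230
  cell (α,2): −0.63·log₂0.63 = 0.4199
  cell (α,3): −0.02·log₂0.02 = 0.1129
  cell (β,1): −0.12·log₂0.12 = 0.3671
  cell (β,2): −0.02·log₂0.02 = 0.1129
  cell (β,3): −0.05·log₂0.05 = 0.2161
Sum = 1.652 bits.

1.652 bits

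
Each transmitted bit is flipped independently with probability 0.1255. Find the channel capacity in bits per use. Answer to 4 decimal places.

0.4550 bits

Binary symmetric channel: C = 1 − h₂(ε) where h₂ is the binary entropy function.
h₂(0.1255) = −0.1255·log₂0.1255 − 0.8745·log₂0.8745 = 0.5450.
C = 1 − 0.5450 = 0.4550 bits per channel use.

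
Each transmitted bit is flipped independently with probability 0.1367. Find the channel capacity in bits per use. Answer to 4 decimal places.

0.4245 bits

Binary symmetric channel: C = 1 − h₂(ε) where h₂ is the binary entropy function.
h₂(0.1367) = −0.1367·log₂0.1367 − 0.8633·log₂0.8633 = 0.5755.
C = 1 − 0.5755 = 0.4245 bits per channel use.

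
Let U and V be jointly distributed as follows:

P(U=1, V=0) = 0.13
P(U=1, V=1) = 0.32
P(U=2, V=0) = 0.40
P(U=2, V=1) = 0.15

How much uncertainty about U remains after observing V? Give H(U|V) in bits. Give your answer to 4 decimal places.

0.8506 bits

Marginals: p(U) = (0.4500, 0.5500), p(V) = (0.5300, 0.4700).
H(U|V) = Σ p(V) · H(U|V=·).
  V=0: p=0.5300, H(U|V=0) = 0.8037
  V=1: p=0.4700, H(U|V=1) = 0.9035
Weighted sum = 0.8506 bits.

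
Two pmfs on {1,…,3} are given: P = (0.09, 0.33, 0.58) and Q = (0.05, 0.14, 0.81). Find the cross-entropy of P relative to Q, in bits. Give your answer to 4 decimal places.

H(P,Q) = −Σ p·log₂ q.
  −0.09·log₂(0.05) = 0.38897
  −0.33·log₂(0.14) = 0.93605
  −0.58·log₂(0.81) = 0.17632
H(P,Q) = 1.5013 bits.

1.5013 bits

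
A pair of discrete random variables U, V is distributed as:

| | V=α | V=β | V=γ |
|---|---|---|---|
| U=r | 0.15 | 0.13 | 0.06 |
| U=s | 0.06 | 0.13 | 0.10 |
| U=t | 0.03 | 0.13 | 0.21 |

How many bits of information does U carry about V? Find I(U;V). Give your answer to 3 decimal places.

0.130 bits

Marginals: p(U) = (0.3400, 0.2900, 0.3700), p(V) = (0.2400, 0.3900, 0.3700).
I(U;V) = H(U) + H(V) − H(U,V).
H(U) = 1.5778, H(V) = 1.5547, H(U,V) = 3.0023.
I(U;V) = 1.5778 + 1.5547 − 3.0023 = 0.130 bits.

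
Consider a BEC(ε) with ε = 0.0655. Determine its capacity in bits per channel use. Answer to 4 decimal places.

0.9345 bits

Binary erasure channel: capacity C = 1 − ε.
C = 1 − 0.0655 = 0.9345 bits per channel use.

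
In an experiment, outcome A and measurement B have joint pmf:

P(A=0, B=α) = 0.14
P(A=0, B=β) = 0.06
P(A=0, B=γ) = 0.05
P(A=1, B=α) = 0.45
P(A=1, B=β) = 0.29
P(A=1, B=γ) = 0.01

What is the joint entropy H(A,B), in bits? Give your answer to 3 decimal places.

H(A,B) = −Σ p(x,y)·log₂ p(x,y) over all 6 cells.
  cell (0,α): −0.14·log₂0.14 = 0.3971
  cell (0,β): −0.06·log₂0.06 = 0.2435
  cell (0,γ): −0.05·log₂0.05 = 0.2161
  cell (1,α): −0.45·log₂0.45 = 0.5184
  cell (1,β): −0.29·log₂0.29 = 0.5179
  cell (1,γ): −0.01·log₂0.01 = 0.0664
Sum = 1.959 bits.

1.959 bits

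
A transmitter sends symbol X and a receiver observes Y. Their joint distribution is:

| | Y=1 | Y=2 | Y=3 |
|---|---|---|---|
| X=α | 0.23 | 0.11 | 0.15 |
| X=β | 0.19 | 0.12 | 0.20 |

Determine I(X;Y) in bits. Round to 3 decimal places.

0.008 bits

Marginals: p(X) = (0.4900, 0.5100), p(Y) = (0.4200, 0.2300, 0.3500).
I(X;Y) = Σ p(x,y)·log₂[p(x,y)/(p(x)p(y))].
  (α,1): 0.23·log₂(1.1176) = 0.0369
  (α,2): 0.11·log₂(0.9760) = -0.0038
  (α,3): 0.15·log₂(0.8746) = -0.0290
  (β,1): 0.19·log₂(0.8870) = -0.0329
  (β,2): 0.12·log₂(1.0230) = 0.0039
  (β,3): 0.20·log₂(1.1204) = 0.0328
Sum = 0.008 bits.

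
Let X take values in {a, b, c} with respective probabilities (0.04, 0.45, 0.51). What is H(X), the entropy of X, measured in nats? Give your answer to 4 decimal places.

H(X) = −Σ p·ln p.
  −(0.04)·ln(0.04) = 0.12876
  −(0.45)·ln(0.45) = 0.35933
  −(0.51)·ln(0.51) = 0.34341
Sum: 0.12876 + 0.35933 + 0.34341 = 0.8315 nats.

0.8315 nats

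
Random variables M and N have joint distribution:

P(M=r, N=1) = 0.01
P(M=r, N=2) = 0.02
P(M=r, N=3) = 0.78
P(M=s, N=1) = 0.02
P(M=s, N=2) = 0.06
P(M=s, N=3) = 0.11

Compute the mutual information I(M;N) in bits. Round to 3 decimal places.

0.129 bits

Marginals: p(M) = (0.8100, 0.1900), p(N) = (0.0300, 0.0800, 0.8900).
I(M;N) = Σ p(x,y)·log₂[p(x,y)/(p(x)p(y))].
  (r,1): 0.01·log₂(0.4115) = -0.0128
  (r,2): 0.02·log₂(0.3086) = -0.0339
  (r,3): 0.78·log₂(1.0820) = 0.0887
  (s,1): 0.02·log₂(3.5088) = 0.0362
  (s,2): 0.06·log₂(3.9474) = 0.1189
  (s,3): 0.11·log₂(0.6505) = -0.0682
Sum = 0.129 bits.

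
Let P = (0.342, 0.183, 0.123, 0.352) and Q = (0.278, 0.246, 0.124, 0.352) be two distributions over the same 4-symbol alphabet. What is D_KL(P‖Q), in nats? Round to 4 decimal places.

0.0157 nats

D(P‖Q) = Σ p·ln(p/q).
  0.342·ln(0.342/0.278) = 0.07086
  0.183·ln(0.183/0.246) = -0.05414
  0.123·ln(0.123/0.124) = -0.00100
  0.352·ln(0.352/0.352) = 0.00000
D(P‖Q) = 0.0157 nats.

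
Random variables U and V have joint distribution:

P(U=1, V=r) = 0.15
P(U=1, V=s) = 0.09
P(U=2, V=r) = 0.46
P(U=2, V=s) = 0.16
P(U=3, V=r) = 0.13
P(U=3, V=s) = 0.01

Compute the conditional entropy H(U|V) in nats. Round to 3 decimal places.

Marginals: p(U) = (0.2400, 0.6200, 0.1400), p(V) = (0.7400, 0.2600).
H(U|V) = Σ p(V) · H(U|V=·).
  V=r: p=0.7400, H(U|V=r) = 0.9246
  V=s: p=0.2600, H(U|V=s) = 0.7913
Weighted sum = 0.890 nats.

0.890 nats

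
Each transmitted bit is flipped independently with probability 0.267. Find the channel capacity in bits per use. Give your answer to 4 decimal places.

0.1629 bits

Binary symmetric channel: C = 1 − h₂(ε) where h₂ is the binary entropy function.
h₂(0.267) = −0.267·log₂0.267 − 0.733·log₂0.733 = 0.8371.
C = 1 − 0.8371 = 0.1629 bits per channel use.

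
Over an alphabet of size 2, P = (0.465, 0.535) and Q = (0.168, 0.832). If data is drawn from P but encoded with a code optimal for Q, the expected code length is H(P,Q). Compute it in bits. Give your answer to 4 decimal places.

H(P,Q) = −Σ p·log₂ q.
  −0.465·log₂(0.168) = 1.19666
  −0.535·log₂(0.832) = 0.14196
H(P,Q) = 1.3386 bits.

1.3386 bits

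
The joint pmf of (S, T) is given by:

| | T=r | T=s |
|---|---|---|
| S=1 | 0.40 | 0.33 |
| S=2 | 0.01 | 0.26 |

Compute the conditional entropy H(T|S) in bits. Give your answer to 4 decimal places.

0.7869 bits

Marginals: p(S) = (0.7300, 0.2700), p(T) = (0.4100, 0.5900).
H(T|S) = Σ p(S) · H(T|S=·).
  S=1: p=0.7300, H(T|S=1) = 0.9934
  S=2: p=0.2700, H(T|S=2) = 0.2285
Weighted sum = 0.7869 bits.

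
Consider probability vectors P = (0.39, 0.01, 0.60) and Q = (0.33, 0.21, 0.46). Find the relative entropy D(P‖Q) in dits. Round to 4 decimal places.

0.0843 dits

D(P‖Q) = Σ p·log₁₀(p/q).
  0.39·log₁₀(0.39/0.33) = 0.02829
  0.01·log₁₀(0.01/0.21) = -0.01322
  0.60·log₁₀(0.60/0.46) = 0.06924
D(P‖Q) = 0.0843 dits.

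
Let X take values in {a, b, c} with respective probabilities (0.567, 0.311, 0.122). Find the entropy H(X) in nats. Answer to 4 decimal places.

0.9416 nats

H(X) = −Σ p·ln p.
  −(0.567)·ln(0.567) = 0.32171
  −(0.311)·ln(0.311) = 0.36324
  −(0.122)·ln(0.122) = 0.25666
Sum: 0.32171 + 0.36324 + 0.25666 = 0.9416 nats.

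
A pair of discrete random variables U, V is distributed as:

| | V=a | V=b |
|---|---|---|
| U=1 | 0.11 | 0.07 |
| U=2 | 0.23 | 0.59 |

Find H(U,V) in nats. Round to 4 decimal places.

1.0783 nats

H(U,V) = −Σ p(x,y)·ln p(x,y) over all 4 cells.
  cell (1,a): −0.11·ln0.11 = 0.24280
  cell (1,b): −0.07·ln0.07 = 0.18615
  cell (2,a): −0.23·ln0.23 = 0.33803
  cell (2,b): −0.59·ln0.59 = 0.31130
Sum = 1.0783 nats.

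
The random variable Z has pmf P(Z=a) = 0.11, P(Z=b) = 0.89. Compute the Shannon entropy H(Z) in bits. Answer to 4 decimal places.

0.4999 bits

H(Z) = −Σ p·log₂ p.
  −(0.11)·log₂(0.11) = 0.35029
  −(0.89)·log₂(0.89) = 0.14963
Sum: 0.35029 + 0.14963 = 0.4999 bits.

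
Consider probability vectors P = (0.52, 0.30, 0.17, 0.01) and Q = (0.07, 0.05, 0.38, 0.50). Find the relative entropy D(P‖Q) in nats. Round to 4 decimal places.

1.4044 nats

D(P‖Q) = Σ p·ln(p/q).
  0.52·ln(0.52/0.07) = 1.04277
  0.30·ln(0.30/0.05) = 0.53753
  0.17·ln(0.17/0.38) = -0.13674
  0.01·ln(0.01/0.50) = -0.03912
D(P‖Q) = 1.4044 nats.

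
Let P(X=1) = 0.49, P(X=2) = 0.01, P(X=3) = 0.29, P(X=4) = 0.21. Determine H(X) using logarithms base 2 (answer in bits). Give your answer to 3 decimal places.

1.561 bits

H(X) = −Σ p·log₂ p.
  −(0.49)·log₂(0.49) = 0.5043
  −(0.01)·log₂(0.01) = 0.0664
  −(0.29)·log₂(0.29) = 0.5179
  −(0.21)·log₂(0.21) = 0.4728
Sum: 0.5043 + 0.0664 + 0.5179 + 0.4728 = 1.561 bits.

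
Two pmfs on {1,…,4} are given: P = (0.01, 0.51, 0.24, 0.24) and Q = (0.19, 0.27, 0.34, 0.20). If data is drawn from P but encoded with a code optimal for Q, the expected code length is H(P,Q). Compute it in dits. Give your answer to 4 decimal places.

0.5774 dits

H(P,Q) = −Σ p·log₁₀ q.
  −0.01·log₁₀(0.19) = 0.00721
  −0.51·log₁₀(0.27) = 0.29000
  −0.24·log₁₀(0.34) = 0.11245
  −0.24·log₁₀(0.20) = 0.16775
H(P,Q) = 0.5774 dits.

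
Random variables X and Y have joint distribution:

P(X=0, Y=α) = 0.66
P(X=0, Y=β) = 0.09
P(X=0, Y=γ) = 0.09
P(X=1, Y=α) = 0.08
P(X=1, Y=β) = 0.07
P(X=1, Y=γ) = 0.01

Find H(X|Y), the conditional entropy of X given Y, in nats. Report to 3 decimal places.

Marginals: p(X) = (0.8400, 0.1600), p(Y) = (0.7400, 0.1600, 0.1000).
H(X|Y) = Σ p(Y) · H(X|Y=·).
  Y=α: p=0.7400, H(X|Y=α) = 0.3425
  Y=β: p=0.1600, H(X|Y=β) = 0.6853
  Y=γ: p=0.1000, H(X|Y=γ) = 0.3251
Weighted sum = 0.396 nats.

0.396 nats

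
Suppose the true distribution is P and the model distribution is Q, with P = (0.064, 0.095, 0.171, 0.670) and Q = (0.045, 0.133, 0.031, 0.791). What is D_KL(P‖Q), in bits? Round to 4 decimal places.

0.2472 bits

D(P‖Q) = Σ p·log₂(p/q).
  0.064·log₂(0.064/0.045) = 0.03252
  0.095·log₂(0.095/0.133) = -0.04612
  0.171·log₂(0.171/0.031) = 0.42129
  0.670·log₂(0.670/0.791) = -0.16048
D(P‖Q) = 0.2472 bits.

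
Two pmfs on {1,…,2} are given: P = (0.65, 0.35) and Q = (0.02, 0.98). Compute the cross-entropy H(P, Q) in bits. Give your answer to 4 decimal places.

H(P,Q) = −Σ p·log₂ q.
  −0.65·log₂(0.02) = 3.66851
  −0.35·log₂(0.98) = 0.01020
H(P,Q) = 3.6787 bits.

3.6787 bits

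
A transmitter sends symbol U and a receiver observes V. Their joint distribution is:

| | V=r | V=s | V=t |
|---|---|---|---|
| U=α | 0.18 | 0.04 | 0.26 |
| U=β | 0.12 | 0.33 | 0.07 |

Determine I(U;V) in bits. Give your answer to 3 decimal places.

Marginals: p(U) = (0.4800, 0.5200), p(V) = (0.3000, 0.3700, 0.3300).
I(U;V) = Σ p(x,y)·log₂[p(x,y)/(p(x)p(y))].
  (α,r): 0.18·log₂(1.2500) = 0.0579
  (α,s): 0.04·log₂(0.2252) = -0.0860
  (α,t): 0.26·log₂(1.6414) = 0.1859
  (β,r): 0.12·log₂(0.7692) = -0.0454
  (β,s): 0.33·log₂(1.7152) = 0.2569
  (β,t): 0.07·log₂(0.4079) = -0.0906
Sum = 0.279 bits.

0.279 bits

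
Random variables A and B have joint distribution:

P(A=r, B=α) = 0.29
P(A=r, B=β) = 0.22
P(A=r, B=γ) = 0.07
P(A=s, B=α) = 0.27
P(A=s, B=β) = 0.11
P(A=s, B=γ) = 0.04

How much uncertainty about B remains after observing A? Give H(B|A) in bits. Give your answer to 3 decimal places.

1.332 bits

Chain rule: H(B|A) = H(A,B) − H(A).
Marginals: p(A) = (0.5800, 0.4200), p(B) = (0.5600, 0.3300, 0.1100).
H(A,B) = 2.3131 bits; H(A) = 0.9815 bits.
H(B|A) = 2.3131 − 0.9815 = 1.332 bits.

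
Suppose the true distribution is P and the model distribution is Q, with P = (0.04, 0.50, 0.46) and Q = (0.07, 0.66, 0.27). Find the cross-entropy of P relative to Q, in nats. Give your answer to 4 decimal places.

0.9164 nats

H(P,Q) = −Σ p·ln q.
  −0.04·ln(0.07) = 0.10637
  −0.50·ln(0.66) = 0.20776
  −0.46·ln(0.27) = 0.60229
H(P,Q) = 0.9164 nats.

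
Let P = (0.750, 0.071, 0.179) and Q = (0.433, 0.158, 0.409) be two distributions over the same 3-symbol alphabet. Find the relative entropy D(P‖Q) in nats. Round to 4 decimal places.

0.2073 nats

D(P‖Q) = Σ p·ln(p/q).
  0.750·ln(0.750/0.433) = 0.41200
  0.071·ln(0.071/0.158) = -0.05679
  0.179·ln(0.179/0.409) = -0.14791
D(P‖Q) = 0.2073 nats.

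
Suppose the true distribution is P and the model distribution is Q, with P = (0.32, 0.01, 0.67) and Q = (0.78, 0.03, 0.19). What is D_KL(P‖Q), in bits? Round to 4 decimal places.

D(P‖Q) = Σ p·log₂(p/q).
  0.32·log₂(0.32/0.78) = -0.41133
  0.01·log₂(0.01/0.03) = -0.01585
  0.67·log₂(0.67/0.19) = 1.21817
D(P‖Q) = 0.7910 bits.

0.7910 bits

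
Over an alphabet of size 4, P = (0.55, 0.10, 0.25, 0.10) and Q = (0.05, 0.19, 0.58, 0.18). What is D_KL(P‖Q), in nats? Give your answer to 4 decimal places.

0.9855 nats

D(P‖Q) = Σ p·ln(p/q).
  0.55·ln(0.55/0.05) = 1.31884
  0.10·ln(0.10/0.19) = -0.06419
  0.25·ln(0.25/0.58) = -0.21039
  0.10·ln(0.10/0.18) = -0.05878
D(P‖Q) = 0.9855 nats.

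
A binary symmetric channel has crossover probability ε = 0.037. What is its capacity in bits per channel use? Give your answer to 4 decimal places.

0.7716 bits

Binary symmetric channel: C = 1 − h₂(ε) where h₂ is the binary entropy function.
h₂(0.037) = −0.037·log₂0.037 − 0.963·log₂0.963 = 0.2284.
C = 1 − 0.2284 = 0.7716 bits per channel use.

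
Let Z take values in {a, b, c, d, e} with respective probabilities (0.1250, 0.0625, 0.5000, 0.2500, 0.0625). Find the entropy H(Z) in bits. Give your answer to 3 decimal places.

1.875 bits

H(Z) = −Σ p·log₂ p.
  −(0.1250)·log₂(0.1250) = 0.3750
  −(0.0625)·log₂(0.0625) = 0.2500
  −(0.5000)·log₂(0.5000) = 0.5000
  −(0.2500)·log₂(0.2500) = 0.5000
  −(0.0625)·log₂(0.0625) = 0.2500
Sum: 0.3750 + 0.2500 + 0.5000 + 0.5000 + 0.2500 = 1.875 bits.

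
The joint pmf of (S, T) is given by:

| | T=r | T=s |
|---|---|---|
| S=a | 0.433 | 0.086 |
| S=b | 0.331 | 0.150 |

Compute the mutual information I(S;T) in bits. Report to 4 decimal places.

Marginals: p(S) = (0.5190, 0.4810), p(T) = (0.7640, 0.2360).
I(S;T) = H(S) + H(T) − H(S,T).
H(S) = 0.9990, H(T) = 0.7883, H(S,T) = 1.7658.
I(S;T) = 0.9990 + 0.7883 − 1.7658 = 0.0215 bits.

0.0215 bits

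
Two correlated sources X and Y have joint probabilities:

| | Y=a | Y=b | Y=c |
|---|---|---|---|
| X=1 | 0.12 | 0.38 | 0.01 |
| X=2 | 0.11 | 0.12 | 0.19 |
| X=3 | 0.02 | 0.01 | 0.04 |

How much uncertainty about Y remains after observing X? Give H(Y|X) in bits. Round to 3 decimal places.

Chain rule: H(Y|X) = H(X,Y) − H(X).
Marginals: p(X) = (0.5100, 0.4200, 0.0700), p(Y) = (0.2500, 0.5100, 0.2400).
H(X,Y) = 2.5016 bits; H(X) = 1.2896 bits.
H(Y|X) = 2.5016 − 1.2896 = 1.212 bits.

1.212 bits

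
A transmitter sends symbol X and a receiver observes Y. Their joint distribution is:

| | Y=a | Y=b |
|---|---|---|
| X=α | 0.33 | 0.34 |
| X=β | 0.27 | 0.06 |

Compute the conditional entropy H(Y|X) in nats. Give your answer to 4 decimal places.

Chain rule: H(Y|X) = H(X,Y) − H(X).
Marginals: p(X) = (0.6700, 0.3300), p(Y) = (0.6000, 0.4000).
H(X,Y) = 1.2550 nats; H(X) = 0.6342 nats.
H(Y|X) = 1.2550 − 0.6342 = 0.6208 nats.

0.6208 nats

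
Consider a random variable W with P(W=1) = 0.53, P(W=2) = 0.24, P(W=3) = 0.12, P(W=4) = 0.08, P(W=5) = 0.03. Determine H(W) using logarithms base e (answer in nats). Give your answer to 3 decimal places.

1.241 nats

H(W) = −Σ p·ln p.
  −(0.53)·ln(0.53) = 0.3365
  −(0.24)·ln(0.24) = 0.3425
  −(0.12)·ln(0.12) = 0.2544
  −(0.08)·ln(0.08) = 0.2021
  −(0.03)·ln(0.03) = 0.1052
Sum: 0.3365 + 0.3425 + 0.2544 + 0.2021 + 0.1052 = 1.241 nats.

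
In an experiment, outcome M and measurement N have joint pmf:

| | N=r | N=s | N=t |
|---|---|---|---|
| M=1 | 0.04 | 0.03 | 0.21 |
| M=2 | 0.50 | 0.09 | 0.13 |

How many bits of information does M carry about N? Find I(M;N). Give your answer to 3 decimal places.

0.226 bits

Marginals: p(M) = (0.2800, 0.7200), p(N) = (0.5400, 0.1200, 0.3400).
I(M;N) = Σ p(x,y)·log₂[p(x,y)/(p(x)p(y))].
  (1,r): 0.04·log₂(0.2646) = -0.0767
  (1,s): 0.03·log₂(0.8929) = -0.0049
  (1,t): 0.21·log₂(2.2059) = 0.2397
  (2,r): 0.50·log₂(1.2860) = 0.1814
  (2,s): 0.09·log₂(1.0417) = 0.0053
  (2,t): 0.13·log₂(0.5310) = -0.1187
Sum = 0.226 bits.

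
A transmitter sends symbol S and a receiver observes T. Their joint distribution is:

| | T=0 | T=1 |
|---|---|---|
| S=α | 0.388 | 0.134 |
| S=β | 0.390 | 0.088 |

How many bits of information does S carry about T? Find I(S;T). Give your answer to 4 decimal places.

0.0055 bits

Marginals: p(S) = (0.5220, 0.4780), p(T) = (0.7780, 0.2220).
I(S;T) = Σ p(x,y)·log₂[p(x,y)/(p(x)p(y))].
  (α,0): 0.388·log₂(0.9554) = -0.02554
  (α,1): 0.134·log₂(1.1563) = 0.02808
  (β,0): 0.390·log₂(1.0487) = 0.02676
  (β,1): 0.088·log₂(0.8293) = -0.02377
Sum = 0.0055 bits.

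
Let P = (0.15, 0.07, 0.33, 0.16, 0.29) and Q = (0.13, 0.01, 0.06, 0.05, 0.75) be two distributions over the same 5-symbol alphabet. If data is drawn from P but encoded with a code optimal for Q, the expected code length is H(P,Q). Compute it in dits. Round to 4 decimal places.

0.9205 dits

H(P,Q) = −Σ p·log₁₀ q.
  −0.15·log₁₀(0.13) = 0.13291
  −0.07·log₁₀(0.01) = 0.14000
  −0.33·log₁₀(0.06) = 0.40321
  −0.16·log₁₀(0.05) = 0.20816
  −0.29·log₁₀(0.75) = 0.03623
H(P,Q) = 0.9205 dits.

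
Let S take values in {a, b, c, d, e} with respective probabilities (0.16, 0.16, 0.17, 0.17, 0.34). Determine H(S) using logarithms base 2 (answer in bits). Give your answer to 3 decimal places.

2.244 bits

H(S) = −Σ p·log₂ p.
  −(0.16)·log₂(0.16) = 0.4230
  −(0.16)·log₂(0.16) = 0.4230
  −(0.17)·log₂(0.17) = 0.4346
  −(0.17)·log₂(0.17) = 0.4346
  −(0.34)·log₂(0.34) = 0.5292
Sum: 0.4230 + 0.4230 + 0.4346 + 0.4346 + 0.5292 = 2.244 bits.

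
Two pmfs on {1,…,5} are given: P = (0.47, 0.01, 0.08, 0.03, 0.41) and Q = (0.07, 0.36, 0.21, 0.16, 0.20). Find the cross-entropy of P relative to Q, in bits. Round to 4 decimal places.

3.0293 bits

H(P,Q) = −Σ p·log₂ q.
  −0.47·log₂(0.07) = 1.80316
  −0.01·log₂(0.36) = 0.01474
  −0.08·log₂(0.21) = 0.18012
  −0.03·log₂(0.16) = 0.07932
  −0.41·log₂(0.20) = 0.95199
H(P,Q) = 3.0293 bits.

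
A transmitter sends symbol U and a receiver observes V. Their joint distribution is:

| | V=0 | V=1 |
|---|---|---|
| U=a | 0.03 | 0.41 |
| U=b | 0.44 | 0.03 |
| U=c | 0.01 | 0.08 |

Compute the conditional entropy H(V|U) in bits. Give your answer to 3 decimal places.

Marginals: p(U) = (0.4400, 0.4700, 0.0900), p(V) = (0.4800, 0.5200).
H(V|U) = Σ p(U) · H(V|U=·).
  U=a: p=0.4400, H(V|U=a) = 0.3591
  U=b: p=0.4700, H(V|U=b) = 0.3425
  U=c: p=0.0900, H(V|U=c) = 0.5033
Weighted sum = 0.364 bits.

0.364 bits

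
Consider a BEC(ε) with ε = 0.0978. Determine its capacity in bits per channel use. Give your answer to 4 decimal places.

Binary erasure channel: capacity C = 1 − ε.
C = 1 − 0.0978 = 0.9022 bits per channel use.

0.9022 bits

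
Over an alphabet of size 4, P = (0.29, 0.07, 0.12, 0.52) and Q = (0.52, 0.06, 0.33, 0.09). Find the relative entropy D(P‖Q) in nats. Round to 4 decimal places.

0.6321 nats

D(P‖Q) = Σ p·ln(p/q).
  0.29·ln(0.29/0.52) = -0.16934
  0.07·ln(0.07/0.06) = 0.01079
  0.12·ln(0.12/0.33) = -0.12139
  0.52·ln(0.52/0.09) = 0.91209
D(P‖Q) = 0.6321 nats.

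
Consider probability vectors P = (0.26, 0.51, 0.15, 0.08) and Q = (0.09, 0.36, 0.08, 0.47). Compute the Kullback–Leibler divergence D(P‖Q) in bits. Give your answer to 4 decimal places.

D(P‖Q) = Σ p·log₂(p/q).
  0.26·log₂(0.26/0.09) = 0.39793
  0.51·log₂(0.51/0.36) = 0.25628
  0.15·log₂(0.15/0.08) = 0.13603
  0.08·log₂(0.08/0.47) = -0.20437
D(P‖Q) = 0.5859 bits.

0.5859 bits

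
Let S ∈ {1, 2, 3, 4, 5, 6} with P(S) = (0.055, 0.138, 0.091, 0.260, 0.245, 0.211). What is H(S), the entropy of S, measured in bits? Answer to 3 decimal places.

H(S) = −Σ p·log₂ p.
  −(0.055)·log₂(0.055) = 0.2301
  −(0.138)·log₂(0.138) = 0.3943
  −(0.091)·log₂(0.091) = 0.3147
  −(0.260)·log₂(0.260) = 0.5053
  −(0.245)·log₂(0.245) = 0.4971
  −(0.211)·log₂(0.211) = 0.4736
Sum: 0.2301 + 0.3943 + 0.3147 + 0.5053 + 0.4971 + 0.4736 = 2.415 bits.

2.415 bits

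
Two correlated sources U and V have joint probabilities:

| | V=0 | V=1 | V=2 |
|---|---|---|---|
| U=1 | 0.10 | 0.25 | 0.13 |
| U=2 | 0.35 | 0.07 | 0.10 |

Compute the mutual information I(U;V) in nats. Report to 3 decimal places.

0.128 nats

Marginals: p(U) = (0.4800, 0.5200), p(V) = (0.4500, 0.3200, 0.2300).
I(U;V) = H(U) + H(V) − H(U,V).
H(U) = 0.6923, H(V) = 1.0620, H(U,V) = 1.6259.
I(U;V) = 0.6923 + 1.0620 − 1.6259 = 0.128 nats.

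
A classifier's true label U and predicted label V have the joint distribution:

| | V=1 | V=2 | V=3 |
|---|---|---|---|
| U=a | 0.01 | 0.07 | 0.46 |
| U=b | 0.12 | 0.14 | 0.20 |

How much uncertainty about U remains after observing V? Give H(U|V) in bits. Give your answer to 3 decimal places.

Chain rule: H(U|V) = H(U,V) − H(V).
Marginals: p(U) = (0.5400, 0.4600), p(V) = (0.1300, 0.2100, 0.6600).
H(U,V) = 2.0789 bits; H(V) = 1.2511 bits.
H(U|V) = 2.0789 − 1.2511 = 0.828 bits.

0.828 bits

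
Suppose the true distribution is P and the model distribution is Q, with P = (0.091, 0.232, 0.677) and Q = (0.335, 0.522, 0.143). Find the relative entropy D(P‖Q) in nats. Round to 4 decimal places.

0.7459 nats

D(P‖Q) = Σ p·ln(p/q).
  0.091·ln(0.091/0.335) = -0.11860
  0.232·ln(0.232/0.522) = -0.18814
  0.677·ln(0.677/0.143) = 1.05262
D(P‖Q) = 0.7459 nats.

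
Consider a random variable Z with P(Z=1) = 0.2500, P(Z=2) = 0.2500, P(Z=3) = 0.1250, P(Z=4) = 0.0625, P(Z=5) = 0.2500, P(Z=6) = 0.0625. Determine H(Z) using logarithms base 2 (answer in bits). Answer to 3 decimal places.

H(Z) = −Σ p·log₂ p.
  −(0.2500)·log₂(0.2500) = 0.5000
  −(0.2500)·log₂(0.2500) = 0.5000
  −(0.1250)·log₂(0.1250) = 0.3750
  −(0.0625)·log₂(0.0625) = 0.2500
  −(0.2500)·log₂(0.2500) = 0.5000
  −(0.0625)·log₂(0.0625) = 0.2500
Sum: 0.5000 + 0.5000 + 0.3750 + 0.2500 + 0.5000 + 0.2500 = 2.375 bits.

2.375 bits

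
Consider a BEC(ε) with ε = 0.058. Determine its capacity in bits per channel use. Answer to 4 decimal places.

0.9420 bits

Binary erasure channel: capacity C = 1 − ε.
C = 1 − 0.058 = 0.9420 bits per channel use.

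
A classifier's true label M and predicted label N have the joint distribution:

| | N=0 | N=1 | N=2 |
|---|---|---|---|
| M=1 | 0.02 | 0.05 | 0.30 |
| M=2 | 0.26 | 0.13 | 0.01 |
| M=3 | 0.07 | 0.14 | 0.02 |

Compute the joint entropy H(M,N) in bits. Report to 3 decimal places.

H(M,N) = −Σ p(x,y)·log₂ p(x,y) over all 9 cells.
  cell (1,0): −0.02·log₂0.02 = 0.1129
  cell (1,1): −0.05·log₂0.05 = 0.2161
  cell (1,2): −0.30·log₂0.30 = 0.5211
  cell (2,0): −0.26·log₂0.26 = 0.5053
  cell (2,1): −0.13·log₂0.13 = 0.3826
  cell (2,2): −0.01·log₂0.01 = 0.0664
  cell (3,0): −0.07·log₂0.07 = 0.2686
  cell (3,1): −0.14·log₂0.14 = 0.3971
  cell (3,2): −0.02·log₂0.02 = 0.1129
Sum = 2.583 bits.

2.583 bits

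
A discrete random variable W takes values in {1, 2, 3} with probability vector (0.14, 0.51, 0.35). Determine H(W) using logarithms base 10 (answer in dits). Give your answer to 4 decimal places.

H(W) = −Σ p·log₁₀ p.
  −(0.14)·log₁₀(0.14) = 0.11954
  −(0.51)·log₁₀(0.51) = 0.14914
  −(0.35)·log₁₀(0.35) = 0.15958
Sum: 0.11954 + 0.14914 + 0.15958 = 0.4283 dits.

0.4283 dits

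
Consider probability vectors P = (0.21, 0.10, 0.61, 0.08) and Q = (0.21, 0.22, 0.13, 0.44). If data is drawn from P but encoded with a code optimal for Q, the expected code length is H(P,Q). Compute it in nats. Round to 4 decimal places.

1.7894 nats

H(P,Q) = −Σ p·ln q.
  −0.21·ln(0.21) = 0.32774
  −0.10·ln(0.22) = 0.15141
  −0.61·ln(0.13) = 1.24453
  −0.08·ln(0.44) = 0.06568
H(P,Q) = 1.7894 nats.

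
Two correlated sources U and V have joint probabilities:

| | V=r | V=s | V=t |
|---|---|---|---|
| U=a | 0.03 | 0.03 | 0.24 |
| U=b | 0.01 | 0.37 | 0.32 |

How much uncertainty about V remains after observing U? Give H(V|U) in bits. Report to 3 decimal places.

Chain rule: H(V|U) = H(U,V) − H(U).
Marginals: p(U) = (0.3000, 0.7000), p(V) = (0.0400, 0.4000, 0.5600).
H(U,V) = 1.9209 bits; H(U) = 0.8813 bits.
H(V|U) = 1.9209 − 0.8813 = 1.040 bits.

1.040 bits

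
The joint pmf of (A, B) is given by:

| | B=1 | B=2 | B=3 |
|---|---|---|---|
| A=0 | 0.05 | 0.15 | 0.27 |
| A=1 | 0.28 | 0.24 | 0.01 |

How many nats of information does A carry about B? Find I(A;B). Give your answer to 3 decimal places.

0.248 nats

Marginals: p(A) = (0.4700, 0.5300), p(B) = (0.3300, 0.3900, 0.2800).
I(A;B) = Σ p(x,y)·ln[p(x,y)/(p(x)p(y))].
  (0,1): 0.05·ln(0.3224) = -0.0566
  (0,2): 0.15·ln(0.8183) = -0.0301
  (0,3): 0.27·ln(2.0517) = 0.1940
  (1,1): 0.28·ln(1.6009) = 0.1318
  (1,2): 0.24·ln(1.1611) = 0.0358
  (1,3): 0.01·ln(0.0674) = -0.0270
Sum = 0.248 nats.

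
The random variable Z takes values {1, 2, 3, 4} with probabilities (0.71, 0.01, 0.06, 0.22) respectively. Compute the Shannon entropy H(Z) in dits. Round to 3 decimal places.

0.344 dits

H(Z) = −Σ p·log₁₀ p.
  −(0.71)·log₁₀(0.71) = 0.1056
  −(0.01)·log₁₀(0.01) = 0.0200
  −(0.06)·log₁₀(0.06) = 0.0733
  −(0.22)·log₁₀(0.22) = 0.1447
Sum: 0.1056 + 0.0200 + 0.0733 + 0.1447 = 0.344 dits.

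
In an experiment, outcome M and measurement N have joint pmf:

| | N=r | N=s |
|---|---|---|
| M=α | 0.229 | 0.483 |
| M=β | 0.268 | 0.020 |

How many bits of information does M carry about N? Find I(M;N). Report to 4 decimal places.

0.2500 bits

Marginals: p(M) = (0.7120, 0.2880), p(N) = (0.4970, 0.5030).
I(M;N) = H(M) + H(N) − H(M,N).
H(M) = 0.8661, H(N) = 1.0000, H(M,N) = 1.6161.
I(M;N) = 0.8661 + 1.0000 − 1.6161 = 0.2500 bits.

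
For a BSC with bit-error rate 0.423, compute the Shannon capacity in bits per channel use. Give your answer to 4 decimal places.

0.0172 bits

Binary symmetric channel: C = 1 − h₂(ε) where h₂ is the binary entropy function.
h₂(0.423) = −0.423·log₂0.423 − 0.577·log₂0.577 = 0.9828.
C = 1 − 0.9828 = 0.0172 bits per channel use.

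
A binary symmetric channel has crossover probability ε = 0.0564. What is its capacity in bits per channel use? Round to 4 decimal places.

Binary symmetric channel: C = 1 − h₂(ε) where h₂ is the binary entropy function.
h₂(0.0564) = −0.0564·log₂0.0564 − 0.9436·log₂0.9436 = 0.3130.
C = 1 − 0.3130 = 0.6870 bits per channel use.

0.6870 bits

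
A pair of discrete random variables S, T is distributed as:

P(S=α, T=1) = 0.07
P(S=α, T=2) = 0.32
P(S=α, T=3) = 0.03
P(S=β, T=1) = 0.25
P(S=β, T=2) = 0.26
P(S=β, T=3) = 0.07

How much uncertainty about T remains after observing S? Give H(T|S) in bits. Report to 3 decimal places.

1.239 bits

Marginals: p(S) = (0.4200, 0.5800), p(T) = (0.3200, 0.5800, 0.1000).
H(T|S) = Σ p(S) · H(T|S=·).
  S=α: p=0.4200, H(T|S=α) = 1.0017
  S=β: p=0.5800, H(T|S=β) = 1.4104
Weighted sum = 1.239 bits.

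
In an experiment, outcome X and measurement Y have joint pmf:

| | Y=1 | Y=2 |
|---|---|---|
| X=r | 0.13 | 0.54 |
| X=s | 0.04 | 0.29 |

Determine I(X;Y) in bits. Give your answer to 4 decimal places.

Marginals: p(X) = (0.6700, 0.3300), p(Y) = (0.1700, 0.8300).
I(X;Y) = H(X) + H(Y) − H(X,Y).
H(X) = 0.9149, H(Y) = 0.6577, H(X,Y) = 1.5663.
I(X;Y) = 0.9149 + 0.6577 − 1.5663 = 0.0063 bits.

0.0063 bits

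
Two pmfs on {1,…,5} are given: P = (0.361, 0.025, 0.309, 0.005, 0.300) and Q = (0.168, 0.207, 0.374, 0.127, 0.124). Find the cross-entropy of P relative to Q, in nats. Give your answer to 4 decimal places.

H(P,Q) = −Σ p·ln q.
  −0.361·ln(0.168) = 0.64395
  −0.025·ln(0.207) = 0.03938
  −0.309·ln(0.374) = 0.30390
  −0.005·ln(0.127) = 0.01032
  −0.300·ln(0.124) = 0.62624
H(P,Q) = 1.6238 nats.

1.6238 nats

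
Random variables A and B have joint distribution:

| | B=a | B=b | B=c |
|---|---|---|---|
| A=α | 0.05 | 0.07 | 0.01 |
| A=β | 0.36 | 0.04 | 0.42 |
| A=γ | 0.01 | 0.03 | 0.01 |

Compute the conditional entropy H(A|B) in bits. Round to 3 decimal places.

Chain rule: H(A|B) = H(A,B) − H(B).
Marginals: p(A) = (0.1300, 0.8200, 0.0500), p(B) = (0.4200, 0.1400, 0.4400).
H(A,B) = 2.0777 bits; H(B) = 1.4439 bits.
H(A|B) = 2.0777 − 1.4439 = 0.634 bits.

0.634 bits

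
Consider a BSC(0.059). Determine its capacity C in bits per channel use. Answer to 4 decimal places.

Binary symmetric channel: C = 1 − h₂(ε) where h₂ is the binary entropy function.
h₂(0.059) = −0.059·log₂0.059 − 0.941·log₂0.941 = 0.3235.
C = 1 − 0.3235 = 0.6765 bits per channel use.

0.6765 bits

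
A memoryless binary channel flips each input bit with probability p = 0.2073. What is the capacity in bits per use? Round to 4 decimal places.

0.2637 bits

Binary symmetric channel: C = 1 − h₂(ε) where h₂ is the binary entropy function.
h₂(0.2073) = −0.2073·log₂0.2073 − 0.7927·log₂0.7927 = 0.7363.
C = 1 − 0.7363 = 0.2637 bits per channel use.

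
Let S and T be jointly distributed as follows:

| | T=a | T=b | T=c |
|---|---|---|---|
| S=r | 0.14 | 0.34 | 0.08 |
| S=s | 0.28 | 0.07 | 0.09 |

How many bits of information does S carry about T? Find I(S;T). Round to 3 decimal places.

0.164 bits

Marginals: p(S) = (0.5600, 0.4400), p(T) = (0.4200, 0.4100, 0.1700).
I(S;T) = H(S) + H(T) − H(S,T).
H(S) = 0.9896, H(T) = 1.4876, H(S,T) = 2.3132.
I(S;T) = 0.9896 + 1.4876 − 2.3132 = 0.164 bits.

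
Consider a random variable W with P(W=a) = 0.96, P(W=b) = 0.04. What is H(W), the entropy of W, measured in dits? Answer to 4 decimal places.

0.0729 dits

H(W) = −Σ p·log₁₀ p.
  −(0.96)·log₁₀(0.96) = 0.01702
  −(0.04)·log₁₀(0.04) = 0.05592
Sum: 0.01702 + 0.05592 = 0.0729 dits.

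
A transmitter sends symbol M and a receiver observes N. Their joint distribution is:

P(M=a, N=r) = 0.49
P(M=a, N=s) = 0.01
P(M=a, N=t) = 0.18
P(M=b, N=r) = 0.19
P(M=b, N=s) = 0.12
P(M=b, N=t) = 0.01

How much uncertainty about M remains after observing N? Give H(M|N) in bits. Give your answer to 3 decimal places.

Chain rule: H(M|N) = H(M,N) − H(N).
Marginals: p(M) = (0.6800, 0.3200), p(N) = (0.6800, 0.1300, 0.1900).
H(M,N) = 1.9048 bits; H(N) = 1.2162 bits.
H(M|N) = 1.9048 − 1.2162 = 0.689 bits.

0.689 bits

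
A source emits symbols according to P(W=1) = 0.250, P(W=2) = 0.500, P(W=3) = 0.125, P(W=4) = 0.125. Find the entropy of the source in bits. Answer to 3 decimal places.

H(W) = −Σ p·log₂ p.
  −(0.250)·log₂(0.250) = 0.5000
  −(0.500)·log₂(0.500) = 0.5000
  −(0.125)·log₂(0.125) = 0.3750
  −(0.125)·log₂(0.125) = 0.3750
Sum: 0.5000 + 0.5000 + 0.3750 + 0.3750 = 1.750 bits.

1.750 bits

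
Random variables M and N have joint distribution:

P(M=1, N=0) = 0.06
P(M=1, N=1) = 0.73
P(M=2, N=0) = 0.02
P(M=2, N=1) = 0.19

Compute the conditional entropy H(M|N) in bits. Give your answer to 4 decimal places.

Chain rule: H(M|N) = H(M,N) − H(N).
Marginals: p(M) = (0.7900, 0.2100), p(N) = (0.0800, 0.9200).
H(M,N) = 1.1431 bits; H(N) = 0.4022 bits.
H(M|N) = 1.1431 − 0.4022 = 0.7409 bits.

0.7409 bits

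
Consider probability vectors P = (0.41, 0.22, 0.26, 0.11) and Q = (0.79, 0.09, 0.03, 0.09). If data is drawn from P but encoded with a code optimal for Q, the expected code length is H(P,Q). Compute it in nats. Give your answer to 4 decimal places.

H(P,Q) = −Σ p·ln q.
  −0.41·ln(0.79) = 0.09665
  −0.22·ln(0.09) = 0.52975
  −0.26·ln(0.03) = 0.91171
  −0.11·ln(0.09) = 0.26487
H(P,Q) = 1.8030 nats.

1.8030 nats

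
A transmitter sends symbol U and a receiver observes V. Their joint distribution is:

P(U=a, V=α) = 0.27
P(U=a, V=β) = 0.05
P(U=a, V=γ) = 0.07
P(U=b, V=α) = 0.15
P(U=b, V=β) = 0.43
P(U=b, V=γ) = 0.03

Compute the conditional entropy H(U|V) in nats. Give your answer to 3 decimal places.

0.495 nats

Marginals: p(U) = (0.3900, 0.6100), p(V) = (0.4200, 0.4800, 0.1000).
H(U|V) = Σ p(V) · H(U|V=·).
  V=α: p=0.4200, H(U|V=α) = 0.6518
  V=β: p=0.4800, H(U|V=β) = 0.3341
  V=γ: p=0.1000, H(U|V=γ) = 0.6109
Weighted sum = 0.495 nats.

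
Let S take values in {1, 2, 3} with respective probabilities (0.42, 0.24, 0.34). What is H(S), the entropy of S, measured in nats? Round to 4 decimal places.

1.0737 nats

H(S) = −Σ p·ln p.
  −(0.42)·ln(0.42) = 0.36435
  −(0.24)·ln(0.24) = 0.34251
  −(0.34)·ln(0.34) = 0.36680
Sum: 0.36435 + 0.34251 + 0.36680 = 1.0737 nats.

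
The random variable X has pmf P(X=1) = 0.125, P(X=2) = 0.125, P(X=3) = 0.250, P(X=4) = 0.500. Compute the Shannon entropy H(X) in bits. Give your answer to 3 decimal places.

1.750 bits

H(X) = −Σ p·log₂ p.
  −(0.125)·log₂(0.125) = 0.3750
  −(0.125)·log₂(0.125) = 0.3750
  −(0.250)·log₂(0.250) = 0.5000
  −(0.500)·log₂(0.500) = 0.5000
Sum: 0.3750 + 0.3750 + 0.5000 + 0.5000 = 1.750 bits.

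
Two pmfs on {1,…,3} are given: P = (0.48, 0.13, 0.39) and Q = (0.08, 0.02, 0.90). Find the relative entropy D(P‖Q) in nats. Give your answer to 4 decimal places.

D(P‖Q) = Σ p·ln(p/q).
  0.48·ln(0.48/0.08) = 0.86004
  0.13·ln(0.13/0.02) = 0.24333
  0.39·ln(0.39/0.90) = -0.32614
D(P‖Q) = 0.7772 nats.

0.7772 nats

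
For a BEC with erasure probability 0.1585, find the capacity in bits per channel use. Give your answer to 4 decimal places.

0.8415 bits

Binary erasure channel: capacity C = 1 − ε.
C = 1 − 0.1585 = 0.8415 bits per channel use.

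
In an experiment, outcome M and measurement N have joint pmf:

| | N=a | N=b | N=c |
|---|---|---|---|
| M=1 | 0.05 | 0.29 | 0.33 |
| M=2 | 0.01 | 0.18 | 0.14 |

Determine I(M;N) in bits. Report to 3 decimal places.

Marginals: p(M) = (0.6700, 0.3300), p(N) = (0.0600, 0.4700, 0.4700).
I(M;N) = H(M) + H(N) − H(M,N).
H(M) = 0.9149, H(N) = 1.2674, H(M,N) = 2.1707.
I(M;N) = 0.9149 + 1.2674 − 2.1707 = 0.012 bits.

0.012 bits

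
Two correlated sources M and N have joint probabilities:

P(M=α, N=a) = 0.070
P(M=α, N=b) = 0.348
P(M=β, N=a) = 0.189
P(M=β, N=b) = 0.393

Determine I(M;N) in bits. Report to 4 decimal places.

0.0234 bits

Marginals: p(M) = (0.4180, 0.5820), p(N) = (0.2590, 0.7410).
I(M;N) = H(M) + H(N) − H(M,N).
H(M) = 0.9805, H(N) = 0.8252, H(M,N) = 1.7823.
I(M;N) = 0.9805 + 0.8252 − 1.7823 = 0.0234 bits.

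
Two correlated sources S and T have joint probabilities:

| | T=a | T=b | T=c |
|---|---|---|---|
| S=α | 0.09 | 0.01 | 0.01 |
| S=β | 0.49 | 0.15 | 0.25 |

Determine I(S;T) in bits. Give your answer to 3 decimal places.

Marginals: p(S) = (0.1100, 0.8900), p(T) = (0.5800, 0.1600, 0.2600).
I(S;T) = Σ p(x,y)·log₂[p(x,y)/(p(x)p(y))].
  (α,a): 0.09·log₂(1.4107) = 0.0447
  (α,b): 0.01·log₂(0.5682) = -0.0082
  (α,c): 0.01·log₂(0.3497) = -0.0152
  (β,a): 0.49·log₂(0.9492) = -0.0368
  (β,b): 0.15·log₂(1.0534) = 0.0113
  (β,c): 0.25·log₂(1.0804) = 0.0279
Sum = 0.024 bits.

0.024 bits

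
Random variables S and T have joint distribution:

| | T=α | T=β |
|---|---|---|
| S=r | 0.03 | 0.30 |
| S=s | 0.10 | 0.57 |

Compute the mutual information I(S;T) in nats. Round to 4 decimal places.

0.0035 nats

Marginals: p(S) = (0.3300, 0.6700), p(T) = (0.1300, 0.8700).
I(S;T) = Σ p(x,y)·ln[p(x,y)/(p(x)p(y))].
  (r,α): 0.03·ln(0.6993) = -0.01073
  (r,β): 0.30·ln(1.0449) = 0.01319
  (s,α): 0.10·ln(1.1481) = 0.01381
  (s,β): 0.57·ln(0.9779) = -0.01276
Sum = 0.0035 nats.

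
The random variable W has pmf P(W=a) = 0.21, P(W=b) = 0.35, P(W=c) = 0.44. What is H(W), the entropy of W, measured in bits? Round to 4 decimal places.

H(W) = −Σ p·log₂ p.
  −(0.21)·log₂(0.21) = 0.47282
  −(0.35)·log₂(0.35) = 0.53010
  −(0.44)·log₂(0.44) = 0.52115
Sum: 0.47282 + 0.53010 + 0.52115 = 1.5241 bits.

1.5241 bits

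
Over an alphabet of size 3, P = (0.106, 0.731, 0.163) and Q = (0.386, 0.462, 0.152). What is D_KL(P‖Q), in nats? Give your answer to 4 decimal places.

0.2098 nats

D(P‖Q) = Σ p·ln(p/q).
  0.106·ln(0.106/0.386) = -0.13699
  0.731·ln(0.731/0.462) = 0.33542
  0.163·ln(0.163/0.152) = 0.01139
D(P‖Q) = 0.2098 nats.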